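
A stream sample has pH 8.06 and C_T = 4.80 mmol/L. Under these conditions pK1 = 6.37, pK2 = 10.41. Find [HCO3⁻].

α₁ = 1 / (1 + [H⁺]/K1 + K2/[H⁺]) = 1 / (1 + 10^-1.69 + 10^-2.35)
   = 1 / (1 + 0.020417 + 0.0044668) = 1/1.0249 = 0.9757
[HCO3⁻] = α₁ × DIC = 0.9757 × 4.80 = 4.68 mmol/L

[HCO3⁻] = 4.68 mmol/L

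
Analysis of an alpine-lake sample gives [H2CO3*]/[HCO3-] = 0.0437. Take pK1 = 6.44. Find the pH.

pH = 7.80

From K1 = [H⁺][HCO3-]/[H2CO3*]:  pH = pK1 − log₁₀([H2CO3*]/[HCO3-])
log₁₀(0.0437) = -1.360
pH = 6.44 − (-1.360) = 7.80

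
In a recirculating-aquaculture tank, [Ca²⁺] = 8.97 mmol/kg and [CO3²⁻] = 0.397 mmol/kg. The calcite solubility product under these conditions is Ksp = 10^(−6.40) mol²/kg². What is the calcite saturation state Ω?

Ω = 8.95

Ksp = 10^(−6.40) = 3.981×10^-7
Ω = [Ca²⁺][CO3²⁻]/Ksp = (8.97×10^-3)(0.397×10^-3) / 3.981×10^-7 = 8.95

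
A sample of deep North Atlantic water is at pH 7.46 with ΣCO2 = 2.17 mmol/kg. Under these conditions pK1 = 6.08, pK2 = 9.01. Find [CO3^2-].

α₂ = 1 / (1 + [H⁺]/K2 + [H⁺]²/(K1K2)) = 1 / (1 + 10^+1.55 + 10^+0.17)
   = 1 / (1 + 35.481 + 1.4791) = 1/37.960 = 0.02634
[CO3²⁻] = α₂ × DIC = 0.02634 × 2.17 = 0.0572 mmol/kg

[CO3²⁻] = 0.0572 mmol/kg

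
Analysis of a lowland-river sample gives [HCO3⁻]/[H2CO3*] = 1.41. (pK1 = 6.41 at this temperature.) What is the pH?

pH = 6.56

From K1 = [H⁺][HCO3⁻]/[H2CO3*]:  pH = pK1 + log₁₀([HCO3⁻]/[H2CO3*])
log₁₀(1.41) = +0.149
pH = 6.41 + (+0.149) = 6.56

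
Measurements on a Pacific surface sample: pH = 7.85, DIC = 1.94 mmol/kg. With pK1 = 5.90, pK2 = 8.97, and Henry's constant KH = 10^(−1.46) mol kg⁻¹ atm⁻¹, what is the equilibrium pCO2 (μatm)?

pCO2 = 577 μatm

α₀ = 1 / (1 + K1/[H⁺] + K1K2/[H⁺]²) = 1 / (1 + 10^+1.95 + 10^+0.83)
   = 1 / (1 + 89.125 + 6.7608) = 1/96.886 = 0.01032
[CO2*] = α₀ × DIC = 0.01032 × 1.94 = 0.02002 mmol/kg
pCO2 = [CO2*]/KH = 2.002×10^-5 / 3.467×10^-2 = 577 μatm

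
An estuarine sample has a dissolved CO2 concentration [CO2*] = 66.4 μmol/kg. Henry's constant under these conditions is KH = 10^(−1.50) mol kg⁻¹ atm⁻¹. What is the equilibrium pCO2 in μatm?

KH = 10^(−1.50) = 3.162×10^-2 mol kg⁻¹ atm⁻¹
pCO2 = [CO2*]/KH = 66.4×10^-6 / 3.162×10^-2 = 2.10×10^-3 atm = 2100 μatm

pCO2 = 2100 μatm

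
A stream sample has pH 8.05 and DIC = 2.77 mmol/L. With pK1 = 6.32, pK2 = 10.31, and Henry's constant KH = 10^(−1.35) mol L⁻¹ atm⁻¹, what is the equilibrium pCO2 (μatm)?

α₀ = 1 / (1 + K1/[H⁺] + K1K2/[H⁺]²) = 1 / (1 + 10^+1.73 + 10^-0.53)
   = 1 / (1 + 53.703 + 0.29512) = 1/54.998 = 0.01818
[CO2*] = α₀ × DIC = 0.01818 × 2.77 = 0.05037 mmol/L
pCO2 = [CO2*]/KH = 5.037×10^-5 / 4.467×10^-2 = 1130 μatm

pCO2 = 1130 μatm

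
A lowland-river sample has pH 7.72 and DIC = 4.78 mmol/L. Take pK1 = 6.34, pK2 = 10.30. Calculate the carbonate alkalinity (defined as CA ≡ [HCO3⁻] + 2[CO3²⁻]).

CA = [HCO3⁻] + 2[CO3²⁻] = (α₁ + 2α₂)·DIC
At pH 7.72: [H⁺]/K1 = 10^-1.38 = 0.041687, K2/[H⁺] = 10^-2.58 = 0.0026303
α₁ = 1/(1 + 0.041687 + 0.0026303) = 1/1.0443 = 0.9576; α₂ = α₁·K2/[H⁺] = 0.002519
α₁ + 2α₂ = 0.9626
CA = 0.9626 × 4.78 = 4.60 mmol/L

CA = 4.60 mmol/L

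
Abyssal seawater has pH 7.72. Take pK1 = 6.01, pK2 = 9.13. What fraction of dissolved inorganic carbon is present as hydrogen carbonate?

α₁ = 0.945

α₁ = 1 / (1 + [H⁺]/K1 + K2/[H⁺]) = 1 / (1 + 10^-1.71 + 10^-1.41)
   = 1 / (1 + 0.019498 + 0.038905) = 1/1.0584 = 0.9448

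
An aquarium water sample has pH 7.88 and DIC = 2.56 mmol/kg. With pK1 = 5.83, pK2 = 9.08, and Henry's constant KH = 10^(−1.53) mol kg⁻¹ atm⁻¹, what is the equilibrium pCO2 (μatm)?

α₀ = 1 / (1 + K1/[H⁺] + K1K2/[H⁺]²) = 1 / (1 + 10^+2.05 + 10^+0.85)
   = 1 / (1 + 112.20 + 7.0795) = 1/120.28 = 0.008314
[CO2*] = α₀ × DIC = 0.008314 × 2.56 = 0.02128 mmol/kg
pCO2 = [CO2*]/KH = 2.128×10^-5 / 2.951×10^-2 = 721 μatm

pCO2 = 721 μatm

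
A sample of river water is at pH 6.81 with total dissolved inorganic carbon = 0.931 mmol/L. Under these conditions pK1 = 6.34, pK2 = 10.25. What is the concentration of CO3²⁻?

α₂ = 1 / (1 + [H⁺]/K2 + [H⁺]²/(K1K2)) = 1 / (1 + 10^+3.44 + 10^+2.97)
   = 1 / (1 + 2754.2 + 933.25) = 1/3688.5 = 0.0002711
[CO3²⁻] = α₂ × DIC = 0.0002711 × 0.931 = 0.000252 mmol/L = 0.252 μmol/L

[CO3²⁻] = 0.252 μmol/L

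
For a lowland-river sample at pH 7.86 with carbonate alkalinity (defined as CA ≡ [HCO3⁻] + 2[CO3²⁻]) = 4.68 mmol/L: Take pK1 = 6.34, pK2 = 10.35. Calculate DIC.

CA = [HCO3⁻] + 2[CO3²⁻] = (α₁ + 2α₂)·DIC
At pH 7.86: [H⁺]/K1 = 10^-1.52 = 0.030200, K2/[H⁺] = 10^-2.49 = 0.0032359
α₁ = 1/(1 + 0.030200 + 0.0032359) = 1/1.0334 = 0.9676; α₂ = α₁·K2/[H⁺] = 0.003131
α₁ + 2α₂ = 0.9739
DIC = CA / (α₁ + 2α₂) = 4.68 / 0.9739 = 4.81 mmol/L

DIC = 4.81 mmol/L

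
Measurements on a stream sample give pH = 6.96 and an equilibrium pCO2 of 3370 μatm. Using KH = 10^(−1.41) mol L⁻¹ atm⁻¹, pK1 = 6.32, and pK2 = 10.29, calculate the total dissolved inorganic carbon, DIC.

DIC = 0.704 mmol/L

[CO2*] = KH · pCO2 = 10^(−1.41) × 3370×10^-6 = 1.311×10^-4 mol/L
α₀ = 1/(1 + K1/[H⁺] + K1K2/[H⁺]²) = 1/(1 + 10^+0.64 + 10^-2.69) = 0.1863
DIC = [CO2*]/α₀ = 1.311×10^-4 / 0.1863 = 0.704 mmol/L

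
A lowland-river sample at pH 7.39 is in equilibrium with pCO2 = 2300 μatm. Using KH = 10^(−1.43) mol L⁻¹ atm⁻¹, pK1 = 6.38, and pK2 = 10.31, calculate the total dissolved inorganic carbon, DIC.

[CO2*] = KH · pCO2 = 10^(−1.43) × 2300×10^-6 = 8.545×10^-5 mol/L
α₀ = 1/(1 + K1/[H⁺] + K1K2/[H⁺]²) = 1/(1 + 10^+1.01 + 10^-1.91) = 0.08893
DIC = [CO2*]/α₀ = 8.545×10^-5 / 0.08893 = 0.961 mmol/L

DIC = 0.961 mmol/L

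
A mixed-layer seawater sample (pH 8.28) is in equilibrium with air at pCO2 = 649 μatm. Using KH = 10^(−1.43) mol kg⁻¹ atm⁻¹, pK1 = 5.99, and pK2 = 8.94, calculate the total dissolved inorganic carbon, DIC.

DIC = 5.75 mmol/kg

[CO2*] = KH · pCO2 = 10^(−1.43) × 649×10^-6 = 2.411×10^-5 mol/kg
α₀ = 1/(1 + K1/[H⁺] + K1K2/[H⁺]²) = 1/(1 + 10^+2.29 + 10^+1.63) = 0.004190
DIC = [CO2*]/α₀ = 2.411×10^-5 / 0.004190 = 5.75 mmol/kg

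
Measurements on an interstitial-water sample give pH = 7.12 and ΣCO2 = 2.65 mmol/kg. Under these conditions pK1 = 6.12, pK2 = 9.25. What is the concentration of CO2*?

α₀ = 1 / (1 + K1/[H⁺] + K1K2/[H⁺]²) = 1 / (1 + 10^+1.00 + 10^-1.13)
   = 1 / (1 + 10.000 + 0.074131) = 1/11.074 = 0.09030
[CO2*] = α₀ × DIC = 0.09030 × 2.65 = 0.239 mmol/kg

[CO2*] = 0.239 mmol/kg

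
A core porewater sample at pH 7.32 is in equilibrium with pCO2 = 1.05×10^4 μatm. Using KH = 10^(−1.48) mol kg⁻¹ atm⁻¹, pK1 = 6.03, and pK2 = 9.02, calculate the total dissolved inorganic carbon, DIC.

[CO2*] = KH · pCO2 = 10^(−1.48) × 1.05×10^4×10^-6 = 3.477×10^-4 mol/kg
α₀ = 1/(1 + K1/[H⁺] + K1K2/[H⁺]²) = 1/(1 + 10^+1.29 + 10^-0.41) = 0.04788
DIC = [CO2*]/α₀ = 3.477×10^-4 / 0.04788 = 7.26 mmol/kg

DIC = 7.26 mmol/kg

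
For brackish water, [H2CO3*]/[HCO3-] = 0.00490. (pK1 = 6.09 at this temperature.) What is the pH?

From K1 = [H⁺][HCO3-]/[H2CO3*]:  pH = pK1 − log₁₀([H2CO3*]/[HCO3-])
log₁₀(0.00490) = -2.310
pH = 6.09 − (-2.310) = 8.40

pH = 8.40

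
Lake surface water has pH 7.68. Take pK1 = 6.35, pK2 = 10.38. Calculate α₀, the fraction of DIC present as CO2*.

α₀ = 0.0446

α₀ = 1 / (1 + K1/[H⁺] + K1K2/[H⁺]²) = 1 / (1 + 10^+1.33 + 10^-1.37)
   = 1 / (1 + 21.380 + 0.042658) = 1/22.422 = 0.04460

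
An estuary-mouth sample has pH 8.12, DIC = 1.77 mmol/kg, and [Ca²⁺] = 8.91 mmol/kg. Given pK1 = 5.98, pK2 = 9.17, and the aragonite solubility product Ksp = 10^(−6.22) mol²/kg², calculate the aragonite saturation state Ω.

Ω = 2.13

α₂ = 1 / (1 + [H⁺]/K2 + [H⁺]²/(K1K2)) = 1 / (1 + 10^+1.05 + 10^-1.09)
   = 1 / (1 + 11.220 + 0.081283) = 1/12.301 = 0.08129
[CO3²⁻] = α₂ × DIC = 0.08129 × 1.77 = 0.1439 mmol/kg
Ksp = 10^(−6.22) = 6.026×10^-7
Ω = [Ca²⁺][CO3²⁻]/Ksp = (8.91×10^-3)(1.439×10^-4) / 6.026×10^-7 = 2.13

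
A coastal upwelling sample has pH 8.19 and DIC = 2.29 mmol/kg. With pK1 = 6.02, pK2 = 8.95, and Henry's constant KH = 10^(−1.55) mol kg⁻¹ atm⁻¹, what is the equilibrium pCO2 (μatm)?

α₀ = 1 / (1 + K1/[H⁺] + K1K2/[H⁺]²) = 1 / (1 + 10^+2.17 + 10^+1.41)
   = 1 / (1 + 147.91 + 25.704) = 1/174.61 = 0.005727
[CO2*] = α₀ × DIC = 0.005727 × 2.29 = 0.01311 mmol/kg = 13.11 μmol/kg
pCO2 = [CO2*]/KH = 1.311×10^-5 / 2.818×10^-2 = 465 μatm

pCO2 = 465 μatm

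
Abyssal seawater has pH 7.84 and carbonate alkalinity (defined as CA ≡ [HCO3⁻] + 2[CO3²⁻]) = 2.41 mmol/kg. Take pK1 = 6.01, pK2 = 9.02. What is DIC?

DIC = 2.30 mmol/kg

CA = [HCO3⁻] + 2[CO3²⁻] = (α₁ + 2α₂)·DIC
At pH 7.84: [H⁺]/K1 = 10^-1.83 = 0.014791, K2/[H⁺] = 10^-1.18 = 0.066069
α₁ = 1/(1 + 0.014791 + 0.066069) = 1/1.0809 = 0.9252; α₂ = α₁·K2/[H⁺] = 0.06113
α₁ + 2α₂ = 1.0474
DIC = CA / (α₁ + 2α₂) = 2.41 / 1.0474 = 2.30 mmol/kg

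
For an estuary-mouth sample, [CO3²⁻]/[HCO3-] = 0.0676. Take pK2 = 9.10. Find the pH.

pH = 7.93

From K2 = [H⁺][CO3²⁻]/[HCO3-]:  pH = pK2 + log₁₀([CO3²⁻]/[HCO3-])
log₁₀(0.0676) = -1.170
pH = 9.10 + (-1.170) = 7.93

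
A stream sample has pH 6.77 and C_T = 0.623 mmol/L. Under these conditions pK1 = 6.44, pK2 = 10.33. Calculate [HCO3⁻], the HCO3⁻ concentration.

[HCO3⁻] = 0.424 mmol/L

α₁ = 1 / (1 + [H⁺]/K1 + K2/[H⁺]) = 1 / (1 + 10^-0.33 + 10^-3.56)
   = 1 / (1 + 0.46774 + 0.00027542) = 1/1.4680 = 0.6812
[HCO3⁻] = α₁ × DIC = 0.6812 × 0.623 = 0.424 mmol/L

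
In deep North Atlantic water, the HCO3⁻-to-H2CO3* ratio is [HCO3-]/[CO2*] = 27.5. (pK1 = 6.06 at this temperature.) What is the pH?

From K1 = [H⁺][HCO3-]/[CO2*]:  pH = pK1 + log₁₀([HCO3-]/[CO2*])
log₁₀(27.5) = +1.439
pH = 6.06 + (+1.439) = 7.50

pH = 7.50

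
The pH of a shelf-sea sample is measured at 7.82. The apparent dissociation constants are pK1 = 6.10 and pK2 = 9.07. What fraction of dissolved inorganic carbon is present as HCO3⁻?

α₁ = 0.930

α₁ = 1 / (1 + [H⁺]/K1 + K2/[H⁺]) = 1 / (1 + 10^-1.72 + 10^-1.25)
   = 1 / (1 + 0.019055 + 0.056234) = 1/1.0753 = 0.9300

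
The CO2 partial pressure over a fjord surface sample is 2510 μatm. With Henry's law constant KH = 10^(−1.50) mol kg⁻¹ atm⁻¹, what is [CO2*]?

KH = 10^(−1.50) = 3.162×10^-2 mol kg⁻¹ atm⁻¹
[CO2*] = KH · pCO2 = 3.162×10^-2 × 2510×10^-6 atm = 7.94×10^-5 mol/kg

[CO2*] = 79.4 μmol/kg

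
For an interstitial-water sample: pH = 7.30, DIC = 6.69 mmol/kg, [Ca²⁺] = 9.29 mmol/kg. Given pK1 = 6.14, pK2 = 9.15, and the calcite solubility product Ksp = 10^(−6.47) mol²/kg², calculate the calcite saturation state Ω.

Ω = 2.39

α₂ = 1 / (1 + [H⁺]/K2 + [H⁺]²/(K1K2)) = 1 / (1 + 10^+1.85 + 10^+0.69)
   = 1 / (1 + 70.795 + 4.8978) = 1/76.692 = 0.01304
[CO3²⁻] = α₂ × DIC = 0.01304 × 6.69 = 0.08723 mmol/kg
Ksp = 10^(−6.47) = 3.388×10^-7
Ω = [Ca²⁺][CO3²⁻]/Ksp = (9.29×10^-3)(8.723×10^-5) / 3.388×10^-7 = 2.39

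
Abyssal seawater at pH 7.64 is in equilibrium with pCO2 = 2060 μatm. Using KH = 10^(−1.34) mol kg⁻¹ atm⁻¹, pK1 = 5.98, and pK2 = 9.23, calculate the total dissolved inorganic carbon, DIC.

DIC = 4.51 mmol/kg

[CO2*] = KH · pCO2 = 10^(−1.34) × 2060×10^-6 = 9.416×10^-5 mol/kg
α₀ = 1/(1 + K1/[H⁺] + K1K2/[H⁺]²) = 1/(1 + 10^+1.66 + 10^+0.07) = 0.02088
DIC = [CO2*]/α₀ = 9.416×10^-5 / 0.02088 = 4.51 mmol/kg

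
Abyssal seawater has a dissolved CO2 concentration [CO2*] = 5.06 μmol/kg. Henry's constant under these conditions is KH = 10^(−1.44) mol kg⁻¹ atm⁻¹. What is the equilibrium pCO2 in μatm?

KH = 10^(−1.44) = 3.631×10^-2 mol kg⁻¹ atm⁻¹
pCO2 = [CO2*]/KH = 5.06×10^-6 / 3.631×10^-2 = 1.39×10^-4 atm = 139 μatm

pCO2 = 139 μatm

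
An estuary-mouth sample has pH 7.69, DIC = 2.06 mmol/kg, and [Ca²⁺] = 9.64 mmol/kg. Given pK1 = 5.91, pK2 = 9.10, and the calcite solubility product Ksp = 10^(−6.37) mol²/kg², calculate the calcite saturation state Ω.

α₂ = 1 / (1 + [H⁺]/K2 + [H⁺]²/(K1K2)) = 1 / (1 + 10^+1.41 + 10^-0.37)
   = 1 / (1 + 25.704 + 0.42658) = 1/27.131 = 0.03686
[CO3²⁻] = α₂ × DIC = 0.03686 × 2.06 = 0.07593 mmol/kg
Ksp = 10^(−6.37) = 4.266×10^-7
Ω = [Ca²⁺][CO3²⁻]/Ksp = (9.64×10^-3)(7.593×10^-5) / 4.266×10^-7 = 1.72

Ω = 1.72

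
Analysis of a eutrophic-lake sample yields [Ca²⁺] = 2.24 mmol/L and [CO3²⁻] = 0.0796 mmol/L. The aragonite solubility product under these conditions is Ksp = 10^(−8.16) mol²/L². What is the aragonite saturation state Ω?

Ω = 25.8

Ksp = 10^(−8.16) = 6.918×10^-9
Ω = [Ca²⁺][CO3²⁻]/Ksp = (2.24×10^-3)(0.0796×10^-3) / 6.918×10^-9 = 25.8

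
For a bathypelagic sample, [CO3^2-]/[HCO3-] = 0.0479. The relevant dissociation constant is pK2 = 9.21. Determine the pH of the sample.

pH = 7.89

From K2 = [H⁺][CO3^2-]/[HCO3-]:  pH = pK2 + log₁₀([CO3^2-]/[HCO3-])
log₁₀(0.0479) = -1.320
pH = 9.21 + (-1.320) = 7.89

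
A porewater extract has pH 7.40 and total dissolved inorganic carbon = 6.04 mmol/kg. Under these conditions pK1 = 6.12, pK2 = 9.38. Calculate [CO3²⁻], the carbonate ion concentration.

[CO3²⁻] = 0.0595 mmol/kg

α₂ = 1 / (1 + [H⁺]/K2 + [H⁺]²/(K1K2)) = 1 / (1 + 10^+1.98 + 10^+0.70)
   = 1 / (1 + 95.499 + 5.0119) = 1/101.51 = 0.009851
[CO3²⁻] = α₂ × DIC = 0.009851 × 6.04 = 0.0595 mmol/kg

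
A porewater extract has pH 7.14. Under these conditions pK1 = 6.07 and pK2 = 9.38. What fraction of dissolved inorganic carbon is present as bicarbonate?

α₁ = 0.917

α₁ = 1 / (1 + [H⁺]/K1 + K2/[H⁺]) = 1 / (1 + 10^-1.07 + 10^-2.24)
   = 1 / (1 + 0.085114 + 0.0057544) = 1/1.0909 = 0.9167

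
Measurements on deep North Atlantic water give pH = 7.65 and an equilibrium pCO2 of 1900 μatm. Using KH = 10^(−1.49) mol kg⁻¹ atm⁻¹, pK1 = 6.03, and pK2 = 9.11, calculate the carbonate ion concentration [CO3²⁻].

[CO2*] = KH · pCO2 = 10^(−1.49) × 1900×10^-6 = 6.148×10^-5 mol/kg
α₀ = 1/(1 + K1/[H⁺] + K1K2/[H⁺]²) = 1/(1 + 10^+1.62 + 10^+0.16) = 0.02266
DIC = [CO2*]/α₀ = 6.148×10^-5 / 0.02266 = 2.713 mmol/kg
[CO3²⁻] = α₂·DIC; α₂ = 0.03275, so [CO3²⁻] = 0.03275 × 2.713 = 0.0889 mmol/kg

[CO3²⁻] = 0.0889 mmol/kg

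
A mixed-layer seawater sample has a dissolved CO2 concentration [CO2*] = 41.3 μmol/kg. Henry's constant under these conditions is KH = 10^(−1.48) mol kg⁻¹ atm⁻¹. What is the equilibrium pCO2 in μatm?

KH = 10^(−1.48) = 3.311×10^-2 mol kg⁻¹ atm⁻¹
pCO2 = [CO2*]/KH = 41.3×10^-6 / 3.311×10^-2 = 1.25×10^-3 atm = 1250 μatm

pCO2 = 1250 μatm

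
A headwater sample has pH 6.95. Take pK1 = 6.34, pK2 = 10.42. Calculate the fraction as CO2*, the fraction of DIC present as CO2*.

α₀ = 1 / (1 + K1/[H⁺] + K1K2/[H⁺]²) = 1 / (1 + 10^+0.61 + 10^-2.86)
   = 1 / (1 + 4.0738 + 0.0013804) = 1/5.0752 = 0.1970

α₀ = 0.197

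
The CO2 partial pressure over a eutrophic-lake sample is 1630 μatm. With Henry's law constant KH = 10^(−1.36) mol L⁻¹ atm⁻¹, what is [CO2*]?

KH = 10^(−1.36) = 4.365×10^-2 mol L⁻¹ atm⁻¹
[CO2*] = KH · pCO2 = 4.365×10^-2 × 1630×10^-6 atm = 7.12×10^-5 mol/L

[CO2*] = 71.2 μmol/L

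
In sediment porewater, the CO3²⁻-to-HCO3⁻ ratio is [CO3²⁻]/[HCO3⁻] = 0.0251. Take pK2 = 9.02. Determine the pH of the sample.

pH = 7.42

From K2 = [H⁺][CO3²⁻]/[HCO3⁻]:  pH = pK2 + log₁₀([CO3²⁻]/[HCO3⁻])
log₁₀(0.0251) = -1.600
pH = 9.02 + (-1.600) = 7.42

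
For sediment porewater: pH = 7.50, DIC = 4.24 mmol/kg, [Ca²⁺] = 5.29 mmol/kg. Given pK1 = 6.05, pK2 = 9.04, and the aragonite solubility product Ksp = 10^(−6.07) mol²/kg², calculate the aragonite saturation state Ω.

Ω = 0.714

α₂ = 1 / (1 + [H⁺]/K2 + [H⁺]²/(K1K2)) = 1 / (1 + 10^+1.54 + 10^+0.09)
   = 1 / (1 + 34.674 + 1.2303) = 1/36.904 = 0.02710
[CO3²⁻] = α₂ × DIC = 0.02710 × 4.24 = 0.1149 mmol/kg
Ksp = 10^(−6.07) = 8.511×10^-7
Ω = [Ca²⁺][CO3²⁻]/Ksp = (5.29×10^-3)(1.149×10^-4) / 8.511×10^-7 = 0.714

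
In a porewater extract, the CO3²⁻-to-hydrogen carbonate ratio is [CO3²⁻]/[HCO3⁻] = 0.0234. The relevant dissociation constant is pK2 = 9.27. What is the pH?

From K2 = [H⁺][CO3²⁻]/[HCO3⁻]:  pH = pK2 + log₁₀([CO3²⁻]/[HCO3⁻])
log₁₀(0.0234) = -1.631
pH = 9.27 + (-1.631) = 7.64

pH = 7.64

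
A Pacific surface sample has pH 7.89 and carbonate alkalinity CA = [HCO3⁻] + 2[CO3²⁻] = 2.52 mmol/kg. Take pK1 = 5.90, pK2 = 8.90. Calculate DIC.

DIC = 2.34 mmol/kg

CA = [HCO3⁻] + 2[CO3²⁻] = (α₁ + 2α₂)·DIC
At pH 7.89: [H⁺]/K1 = 10^-1.99 = 0.010233, K2/[H⁺] = 10^-1.01 = 0.097724
α₁ = 1/(1 + 0.010233 + 0.097724) = 1/1.1080 = 0.9026; α₂ = α₁·K2/[H⁺] = 0.08820
α₁ + 2α₂ = 1.0790
DIC = CA / (α₁ + 2α₂) = 2.52 / 1.0790 = 2.34 mmol/kg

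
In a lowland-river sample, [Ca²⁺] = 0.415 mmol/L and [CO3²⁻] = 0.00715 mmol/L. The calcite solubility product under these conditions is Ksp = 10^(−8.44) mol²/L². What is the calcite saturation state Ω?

Ω = 0.817

Ksp = 10^(−8.44) = 3.631×10^-9
Ω = [Ca²⁺][CO3²⁻]/Ksp = (0.415×10^-3)(0.00715×10^-3) / 3.631×10^-9 = 0.817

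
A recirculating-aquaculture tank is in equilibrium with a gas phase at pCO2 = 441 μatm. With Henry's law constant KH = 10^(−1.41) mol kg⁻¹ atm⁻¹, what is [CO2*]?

[CO2*] = 17.2 μmol/kg

KH = 10^(−1.41) = 3.890×10^-2 mol kg⁻¹ atm⁻¹
[CO2*] = KH · pCO2 = 3.890×10^-2 × 441×10^-6 atm = 1.72×10^-5 mol/kg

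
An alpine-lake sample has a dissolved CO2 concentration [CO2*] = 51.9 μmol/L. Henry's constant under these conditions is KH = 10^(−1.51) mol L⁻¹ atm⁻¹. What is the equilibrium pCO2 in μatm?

pCO2 = 1680 μatm

KH = 10^(−1.51) = 3.090×10^-2 mol L⁻¹ atm⁻¹
pCO2 = [CO2*]/KH = 51.9×10^-6 / 3.090×10^-2 = 1.68×10^-3 atm = 1680 μatm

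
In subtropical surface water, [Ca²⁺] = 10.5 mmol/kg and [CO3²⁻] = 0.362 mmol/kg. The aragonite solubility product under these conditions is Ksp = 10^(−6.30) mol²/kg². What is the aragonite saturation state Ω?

Ω = 7.58

Ksp = 10^(−6.30) = 5.012×10^-7
Ω = [Ca²⁺][CO3²⁻]/Ksp = (10.5×10^-3)(0.362×10^-3) / 5.012×10^-7 = 7.58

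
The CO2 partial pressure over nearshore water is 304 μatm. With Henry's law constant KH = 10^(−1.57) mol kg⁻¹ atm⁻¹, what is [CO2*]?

[CO2*] = 8.18 μmol/kg

KH = 10^(−1.57) = 2.692×10^-2 mol kg⁻¹ atm⁻¹
[CO2*] = KH · pCO2 = 2.692×10^-2 × 304×10^-6 atm = 8.18×10^-6 mol/kg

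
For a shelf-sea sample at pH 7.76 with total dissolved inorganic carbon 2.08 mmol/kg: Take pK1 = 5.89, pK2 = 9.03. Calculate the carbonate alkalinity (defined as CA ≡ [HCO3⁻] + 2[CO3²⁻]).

CA = 2.16 mmol/kg

CA = [HCO3⁻] + 2[CO3²⁻] = (α₁ + 2α₂)·DIC
At pH 7.76: [H⁺]/K1 = 10^-1.87 = 0.013490, K2/[H⁺] = 10^-1.27 = 0.053703
α₁ = 1/(1 + 0.013490 + 0.053703) = 1/1.0672 = 0.9370; α₂ = α₁·K2/[H⁺] = 0.05032
α₁ + 2α₂ = 1.0377
CA = 1.0377 × 2.08 = 2.16 mmol/kg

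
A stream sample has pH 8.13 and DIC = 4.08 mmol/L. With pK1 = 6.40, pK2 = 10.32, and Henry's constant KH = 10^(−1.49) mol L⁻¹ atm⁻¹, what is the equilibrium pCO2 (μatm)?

α₀ = 1 / (1 + K1/[H⁺] + K1K2/[H⁺]²) = 1 / (1 + 10^+1.73 + 10^-0.46)
   = 1 / (1 + 53.703 + 0.34674) = 1/55.050 = 0.01817
[CO2*] = α₀ × DIC = 0.01817 × 4.08 = 0.07411 mmol/L
pCO2 = [CO2*]/KH = 7.411×10^-5 / 3.236×10^-2 = 2290 μatm

pCO2 = 2290 μatm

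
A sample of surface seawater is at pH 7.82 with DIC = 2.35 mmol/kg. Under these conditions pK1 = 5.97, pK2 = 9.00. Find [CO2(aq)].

[CO2*] = 0.0307 mmol/kg

α₀ = 1 / (1 + K1/[H⁺] + K1K2/[H⁺]²) = 1 / (1 + 10^+1.85 + 10^+0.67)
   = 1 / (1 + 70.795 + 4.6774) = 1/76.472 = 0.01308
[CO2*] = α₀ × DIC = 0.01308 × 2.35 = 0.0307 mmol/kg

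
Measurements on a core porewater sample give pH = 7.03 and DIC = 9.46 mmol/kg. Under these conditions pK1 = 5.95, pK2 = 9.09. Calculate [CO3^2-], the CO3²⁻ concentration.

[CO3²⁻] = 0.0755 mmol/kg

α₂ = 1 / (1 + [H⁺]/K2 + [H⁺]²/(K1K2)) = 1 / (1 + 10^+2.06 + 10^+0.98)
   = 1 / (1 + 114.82 + 9.5499) = 1/125.37 = 0.007977
[CO3²⁻] = α₂ × DIC = 0.007977 × 9.46 = 0.0755 mmol/kg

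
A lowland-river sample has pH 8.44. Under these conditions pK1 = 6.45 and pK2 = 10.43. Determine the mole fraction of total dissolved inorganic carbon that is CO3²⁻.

α₂ = 1 / (1 + [H⁺]/K2 + [H⁺]²/(K1K2)) = 1 / (1 + 10^+1.99 + 10^+0.00)
   = 1 / (1 + 97.724 + 1.0000) = 1/99.724 = 0.01003

α₂ = 0.0100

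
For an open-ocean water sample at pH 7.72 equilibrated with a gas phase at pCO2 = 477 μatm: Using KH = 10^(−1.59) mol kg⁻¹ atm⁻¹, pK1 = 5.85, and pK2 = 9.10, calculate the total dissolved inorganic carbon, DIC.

DIC = 0.959 mmol/kg

[CO2*] = KH · pCO2 = 10^(−1.59) × 477×10^-6 = 1.226×10^-5 mol/kg
α₀ = 1/(1 + K1/[H⁺] + K1K2/[H⁺]²) = 1/(1 + 10^+1.87 + 10^+0.49) = 0.01278
DIC = [CO2*]/α₀ = 1.226×10^-5 / 0.01278 = 0.959 mmol/kg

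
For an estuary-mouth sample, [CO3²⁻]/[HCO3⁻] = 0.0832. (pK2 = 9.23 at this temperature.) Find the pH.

pH = 8.15

From K2 = [H⁺][CO3²⁻]/[HCO3⁻]:  pH = pK2 + log₁₀([CO3²⁻]/[HCO3⁻])
log₁₀(0.0832) = -1.080
pH = 9.23 + (-1.080) = 8.15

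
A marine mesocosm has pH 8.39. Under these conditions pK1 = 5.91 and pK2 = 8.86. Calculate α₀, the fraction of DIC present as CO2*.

α₀ = 0.00247

α₀ = 1 / (1 + K1/[H⁺] + K1K2/[H⁺]²) = 1 / (1 + 10^+2.48 + 10^+2.01)
   = 1 / (1 + 302.00 + 102.33) = 1/405.32 = 0.002467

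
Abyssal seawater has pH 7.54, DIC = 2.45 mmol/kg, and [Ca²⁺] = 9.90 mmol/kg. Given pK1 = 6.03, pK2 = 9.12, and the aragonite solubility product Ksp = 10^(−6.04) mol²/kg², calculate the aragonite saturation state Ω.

α₂ = 1 / (1 + [H⁺]/K2 + [H⁺]²/(K1K2)) = 1 / (1 + 10^+1.58 + 10^+0.07)
   = 1 / (1 + 38.019 + 1.1749) = 1/40.194 = 0.02488
[CO3²⁻] = α₂ × DIC = 0.02488 × 2.45 = 0.06095 mmol/kg
Ksp = 10^(−6.04) = 9.120×10^-7
Ω = [Ca²⁺][CO3²⁻]/Ksp = (9.90×10^-3)(6.095×10^-5) / 9.120×10^-7 = 0.662

Ω = 0.662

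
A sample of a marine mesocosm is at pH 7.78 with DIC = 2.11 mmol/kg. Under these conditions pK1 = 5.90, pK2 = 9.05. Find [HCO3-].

α₁ = 1 / (1 + [H⁺]/K1 + K2/[H⁺]) = 1 / (1 + 10^-1.88 + 10^-1.27)
   = 1 / (1 + 0.013183 + 0.053703) = 1/1.0669 = 0.9373
[HCO3⁻] = α₁ × DIC = 0.9373 × 2.11 = 1.98 mmol/kg

[HCO3⁻] = 1.98 mmol/kg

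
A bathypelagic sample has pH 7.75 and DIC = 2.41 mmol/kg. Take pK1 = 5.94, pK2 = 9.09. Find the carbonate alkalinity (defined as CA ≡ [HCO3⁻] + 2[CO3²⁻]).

CA = [HCO3⁻] + 2[CO3²⁻] = (α₁ + 2α₂)·DIC
At pH 7.75: [H⁺]/K1 = 10^-1.81 = 0.015488, K2/[H⁺] = 10^-1.34 = 0.045709
α₁ = 1/(1 + 0.015488 + 0.045709) = 1/1.0612 = 0.9423; α₂ = α₁·K2/[H⁺] = 0.04307
α₁ + 2α₂ = 1.0285
CA = 1.0285 × 2.41 = 2.48 mmol/kg

CA = 2.48 mmol/kg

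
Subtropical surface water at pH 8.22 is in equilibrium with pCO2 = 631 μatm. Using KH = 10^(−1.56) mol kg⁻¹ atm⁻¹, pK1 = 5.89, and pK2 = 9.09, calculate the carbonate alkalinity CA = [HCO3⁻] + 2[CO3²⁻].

[CO2*] = KH · pCO2 = 10^(−1.56) × 631×10^-6 = 1.738×10^-5 mol/kg
α₀ = 1/(1 + K1/[H⁺] + K1K2/[H⁺]²) = 1/(1 + 10^+2.33 + 10^+1.46) = 0.004104
DIC = [CO2*]/α₀ = 1.738×10^-5 / 0.004104 = 4.234 mmol/kg
CA = (α₁ + 2α₂)·DIC = (0.8775 + 2×0.1184) × 4.234 = 4.72 mmol/kg

CA = 4.72 mmol/kg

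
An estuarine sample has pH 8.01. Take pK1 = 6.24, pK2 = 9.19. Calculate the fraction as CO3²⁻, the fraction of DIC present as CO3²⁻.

α₂ = 0.0610

α₂ = 1 / (1 + [H⁺]/K2 + [H⁺]²/(K1K2)) = 1 / (1 + 10^+1.18 + 10^-0.59)
   = 1 / (1 + 15.136 + 0.25704) = 1/16.393 = 0.06100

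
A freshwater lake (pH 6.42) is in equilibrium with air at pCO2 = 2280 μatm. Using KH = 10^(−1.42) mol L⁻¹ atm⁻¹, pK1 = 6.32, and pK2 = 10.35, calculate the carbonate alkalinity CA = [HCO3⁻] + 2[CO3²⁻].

CA = 0.109 mmol/L

[CO2*] = KH · pCO2 = 10^(−1.42) × 2280×10^-6 = 8.668×10^-5 mol/L
α₀ = 1/(1 + K1/[H⁺] + K1K2/[H⁺]²) = 1/(1 + 10^+0.10 + 10^-3.83) = 0.4427
DIC = [CO2*]/α₀ = 8.668×10^-5 / 0.4427 = 0.1958 mmol/L
CA = (α₁ + 2α₂)·DIC = (0.5573 + 2×6.547×10^-5) × 0.1958 = 0.109 mmol/L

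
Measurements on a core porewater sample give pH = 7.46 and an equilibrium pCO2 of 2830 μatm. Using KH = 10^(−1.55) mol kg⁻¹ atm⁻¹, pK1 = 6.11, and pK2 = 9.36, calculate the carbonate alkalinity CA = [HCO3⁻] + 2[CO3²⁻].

CA = 1.83 mmol/kg

[CO2*] = KH · pCO2 = 10^(−1.55) × 2830×10^-6 = 7.976×10^-5 mol/kg
α₀ = 1/(1 + K1/[H⁺] + K1K2/[H⁺]²) = 1/(1 + 10^+1.35 + 10^-0.55) = 0.04225
DIC = [CO2*]/α₀ = 7.976×10^-5 / 0.04225 = 1.888 mmol/kg
CA = (α₁ + 2α₂)·DIC = (0.9458 + 2×0.01191) × 1.888 = 1.83 mmol/kg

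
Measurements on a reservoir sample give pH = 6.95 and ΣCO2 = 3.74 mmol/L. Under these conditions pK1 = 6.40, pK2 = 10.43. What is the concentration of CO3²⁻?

α₂ = 1 / (1 + [H⁺]/K2 + [H⁺]²/(K1K2)) = 1 / (1 + 10^+3.48 + 10^+2.93)
   = 1 / (1 + 3020.0 + 851.14) = 1/3872.1 = 0.0002583
[CO3²⁻] = α₂ × DIC = 0.0002583 × 3.74 = 0.000966 mmol/L = 0.966 μmol/L

[CO3²⁻] = 0.966 μmol/L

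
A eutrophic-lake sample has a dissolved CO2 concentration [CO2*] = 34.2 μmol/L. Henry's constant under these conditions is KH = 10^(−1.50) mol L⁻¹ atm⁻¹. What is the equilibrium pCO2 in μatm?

pCO2 = 1080 μatm

KH = 10^(−1.50) = 3.162×10^-2 mol L⁻¹ atm⁻¹
pCO2 = [CO2*]/KH = 34.2×10^-6 / 3.162×10^-2 = 1.08×10^-3 atm = 1080 μatm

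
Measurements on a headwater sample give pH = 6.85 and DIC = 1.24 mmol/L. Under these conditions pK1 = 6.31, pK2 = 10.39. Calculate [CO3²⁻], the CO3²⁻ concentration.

α₂ = 1 / (1 + [H⁺]/K2 + [H⁺]²/(K1K2)) = 1 / (1 + 10^+3.54 + 10^+3.00)
   = 1 / (1 + 3467.4 + 1000.0) = 1/4468.4 = 0.0002238
[CO3²⁻] = α₂ × DIC = 0.0002238 × 1.24 = 0.000278 mmol/L = 0.278 μmol/L

[CO3²⁻] = 0.278 μmol/L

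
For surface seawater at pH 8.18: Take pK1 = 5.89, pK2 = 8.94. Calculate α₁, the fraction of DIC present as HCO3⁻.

α₁ = 1 / (1 + [H⁺]/K1 + K2/[H⁺]) = 1 / (1 + 10^-2.29 + 10^-0.76)
   = 1 / (1 + 0.0051286 + 0.17378) = 1/1.1789 = 0.8482

α₁ = 0.848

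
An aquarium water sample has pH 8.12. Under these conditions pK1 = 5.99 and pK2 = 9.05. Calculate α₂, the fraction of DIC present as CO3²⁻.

α₂ = 1 / (1 + [H⁺]/K2 + [H⁺]²/(K1K2)) = 1 / (1 + 10^+0.93 + 10^-1.20)
   = 1 / (1 + 8.5114 + 0.063096) = 1/9.5745 = 0.1044

α₂ = 0.104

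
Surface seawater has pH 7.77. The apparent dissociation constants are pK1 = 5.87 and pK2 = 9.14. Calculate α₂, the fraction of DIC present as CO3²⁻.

α₂ = 1 / (1 + [H⁺]/K2 + [H⁺]²/(K1K2)) = 1 / (1 + 10^+1.37 + 10^-0.53)
   = 1 / (1 + 23.442 + 0.29512) = 1/24.737 = 0.04042

α₂ = 0.0404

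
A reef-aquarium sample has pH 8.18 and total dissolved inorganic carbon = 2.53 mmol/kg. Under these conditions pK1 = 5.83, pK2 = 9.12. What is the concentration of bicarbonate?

[HCO3⁻] = 2.26 mmol/kg

α₁ = 1 / (1 + [H⁺]/K1 + K2/[H⁺]) = 1 / (1 + 10^-2.35 + 10^-0.94)
   = 1 / (1 + 0.0044668 + 0.11482) = 1/1.1193 = 0.8934
[HCO3⁻] = α₁ × DIC = 0.8934 × 2.53 = 2.26 mmol/kg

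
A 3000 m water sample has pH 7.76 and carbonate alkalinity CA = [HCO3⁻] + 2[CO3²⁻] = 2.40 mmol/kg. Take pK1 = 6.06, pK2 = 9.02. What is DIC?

CA = [HCO3⁻] + 2[CO3²⁻] = (α₁ + 2α₂)·DIC
At pH 7.76: [H⁺]/K1 = 10^-1.70 = 0.019953, K2/[H⁺] = 10^-1.26 = 0.054954
α₁ = 1/(1 + 0.019953 + 0.054954) = 1/1.0749 = 0.9303; α₂ = α₁·K2/[H⁺] = 0.05112
α₁ + 2α₂ = 1.0326
DIC = CA / (α₁ + 2α₂) = 2.40 / 1.0326 = 2.32 mmol/kg

DIC = 2.32 mmol/kg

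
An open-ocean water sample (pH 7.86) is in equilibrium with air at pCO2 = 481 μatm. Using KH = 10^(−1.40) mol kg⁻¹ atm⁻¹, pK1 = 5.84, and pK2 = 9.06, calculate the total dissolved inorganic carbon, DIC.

DIC = 2.15 mmol/kg

[CO2*] = KH · pCO2 = 10^(−1.40) × 481×10^-6 = 1.915×10^-5 mol/kg
α₀ = 1/(1 + K1/[H⁺] + K1K2/[H⁺]²) = 1/(1 + 10^+2.02 + 10^+0.82) = 0.008903
DIC = [CO2*]/α₀ = 1.915×10^-5 / 0.008903 = 2.15 mmol/kg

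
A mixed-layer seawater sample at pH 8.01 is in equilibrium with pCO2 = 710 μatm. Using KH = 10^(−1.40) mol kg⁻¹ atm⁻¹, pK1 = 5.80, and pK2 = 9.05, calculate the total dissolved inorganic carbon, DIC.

DIC = 5.03 mmol/kg

[CO2*] = KH · pCO2 = 10^(−1.40) × 710×10^-6 = 2.827×10^-5 mol/kg
α₀ = 1/(1 + K1/[H⁺] + K1K2/[H⁺]²) = 1/(1 + 10^+2.21 + 10^+1.17) = 0.005619
DIC = [CO2*]/α₀ = 2.827×10^-5 / 0.005619 = 5.03 mmol/kg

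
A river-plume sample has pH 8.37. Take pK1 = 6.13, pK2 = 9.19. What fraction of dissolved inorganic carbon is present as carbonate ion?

α₂ = 1 / (1 + [H⁺]/K2 + [H⁺]²/(K1K2)) = 1 / (1 + 10^+0.82 + 10^-1.42)
   = 1 / (1 + 6.6069 + 0.038019) = 1/7.6450 = 0.1308

α₂ = 0.131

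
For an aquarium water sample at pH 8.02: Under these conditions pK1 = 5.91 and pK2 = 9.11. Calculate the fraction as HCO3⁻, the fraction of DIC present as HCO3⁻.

α₁ = 0.918

α₁ = 1 / (1 + [H⁺]/K1 + K2/[H⁺]) = 1 / (1 + 10^-2.11 + 10^-1.09)
   = 1 / (1 + 0.0077625 + 0.081283) = 1/1.0890 = 0.9182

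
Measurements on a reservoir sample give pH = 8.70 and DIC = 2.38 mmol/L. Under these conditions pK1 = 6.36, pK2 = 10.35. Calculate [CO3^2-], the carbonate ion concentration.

α₂ = 1 / (1 + [H⁺]/K2 + [H⁺]²/(K1K2)) = 1 / (1 + 10^+1.65 + 10^-0.69)
   = 1 / (1 + 44.668 + 0.20417) = 1/45.873 = 0.02180
[CO3²⁻] = α₂ × DIC = 0.02180 × 2.38 = 0.0519 mmol/L

[CO3²⁻] = 0.0519 mmol/L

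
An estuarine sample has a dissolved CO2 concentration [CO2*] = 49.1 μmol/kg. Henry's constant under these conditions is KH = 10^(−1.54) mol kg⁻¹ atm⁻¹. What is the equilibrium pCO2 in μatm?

KH = 10^(−1.54) = 2.884×10^-2 mol kg⁻¹ atm⁻¹
pCO2 = [CO2*]/KH = 49.1×10^-6 / 2.884×10^-2 = 1.70×10^-3 atm = 1700 μatm

pCO2 = 1700 μatm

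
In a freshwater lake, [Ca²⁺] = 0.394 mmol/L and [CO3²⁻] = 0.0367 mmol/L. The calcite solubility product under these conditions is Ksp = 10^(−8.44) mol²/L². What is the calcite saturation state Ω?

Ksp = 10^(−8.44) = 3.631×10^-9
Ω = [Ca²⁺][CO3²⁻]/Ksp = (0.394×10^-3)(0.0367×10^-3) / 3.631×10^-9 = 3.98

Ω = 3.98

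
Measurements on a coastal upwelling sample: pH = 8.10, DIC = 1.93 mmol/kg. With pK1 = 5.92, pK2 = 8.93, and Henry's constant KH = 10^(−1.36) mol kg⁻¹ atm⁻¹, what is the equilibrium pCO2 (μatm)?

pCO2 = 253 μatm

α₀ = 1 / (1 + K1/[H⁺] + K1K2/[H⁺]²) = 1 / (1 + 10^+2.18 + 10^+1.35)
   = 1 / (1 + 151.36 + 22.387) = 1/174.74 = 0.005723
[CO2*] = α₀ × DIC = 0.005723 × 1.93 = 0.01104 mmol/kg = 11.04 μmol/kg
pCO2 = [CO2*]/KH = 1.104×10^-5 / 4.365×10^-2 = 253 μatm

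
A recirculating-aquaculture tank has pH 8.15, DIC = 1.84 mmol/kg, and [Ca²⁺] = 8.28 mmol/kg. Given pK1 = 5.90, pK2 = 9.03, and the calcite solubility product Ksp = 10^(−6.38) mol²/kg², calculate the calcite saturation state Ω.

α₂ = 1 / (1 + [H⁺]/K2 + [H⁺]²/(K1K2)) = 1 / (1 + 10^+0.88 + 10^-1.37)
   = 1 / (1 + 7.5858 + 0.042658) = 1/8.6284 = 0.1159
[CO3²⁻] = α₂ × DIC = 0.1159 × 1.84 = 0.2132 mmol/kg
Ksp = 10^(−6.38) = 4.169×10^-7
Ω = [Ca²⁺][CO3²⁻]/Ksp = (8.28×10^-3)(2.132×10^-4) / 4.169×10^-7 = 4.24

Ω = 4.24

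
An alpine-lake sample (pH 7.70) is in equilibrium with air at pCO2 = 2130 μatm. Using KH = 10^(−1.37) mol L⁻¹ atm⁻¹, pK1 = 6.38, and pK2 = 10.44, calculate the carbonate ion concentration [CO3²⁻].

[CO3²⁻] = 3.45 μmol/L

[CO2*] = KH · pCO2 = 10^(−1.37) × 2130×10^-6 = 9.086×10^-5 mol/L
α₀ = 1/(1 + K1/[H⁺] + K1K2/[H⁺]²) = 1/(1 + 10^+1.32 + 10^-1.42) = 0.04560
DIC = [CO2*]/α₀ = 9.086×10^-5 / 0.04560 = 1.993 mmol/L
[CO3²⁻] = α₂·DIC; α₂ = 0.001734, so [CO3²⁻] = 0.001734 × 1.993 = 0.00345 mmol/L = 3.45 μmol/L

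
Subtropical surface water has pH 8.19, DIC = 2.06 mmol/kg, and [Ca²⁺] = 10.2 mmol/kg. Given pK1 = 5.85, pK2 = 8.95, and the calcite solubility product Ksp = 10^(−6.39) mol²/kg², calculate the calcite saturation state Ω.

α₂ = 1 / (1 + [H⁺]/K2 + [H⁺]²/(K1K2)) = 1 / (1 + 10^+0.76 + 10^-1.58)
   = 1 / (1 + 5.7544 + 0.026303) = 1/6.7807 = 0.1475
[CO3²⁻] = α₂ × DIC = 0.1475 × 2.06 = 0.3038 mmol/kg
Ksp = 10^(−6.39) = 4.074×10^-7
Ω = [Ca²⁺][CO3²⁻]/Ksp = (10.2×10^-3)(3.038×10^-4) / 4.074×10^-7 = 7.61

Ω = 7.61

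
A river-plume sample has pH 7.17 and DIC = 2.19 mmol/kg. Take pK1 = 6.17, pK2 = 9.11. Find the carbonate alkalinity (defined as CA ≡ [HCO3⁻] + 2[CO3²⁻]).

CA = [HCO3⁻] + 2[CO3²⁻] = (α₁ + 2α₂)·DIC
At pH 7.17: [H⁺]/K1 = 10^-1.00 = 0.10000, K2/[H⁺] = 10^-1.94 = 0.011482
α₁ = 1/(1 + 0.10000 + 0.011482) = 1/1.1115 = 0.8997; α₂ = α₁·K2/[H⁺] = 0.01033
α₁ + 2α₂ = 0.9204
CA = 0.9204 × 2.19 = 2.02 mmol/kg

CA = 2.02 mmol/kg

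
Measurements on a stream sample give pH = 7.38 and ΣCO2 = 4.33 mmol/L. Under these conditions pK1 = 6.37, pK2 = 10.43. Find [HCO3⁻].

[HCO3⁻] = 3.94 mmol/L

α₁ = 1 / (1 + [H⁺]/K1 + K2/[H⁺]) = 1 / (1 + 10^-1.01 + 10^-3.05)
   = 1 / (1 + 0.097724 + 0.00089125) = 1/1.0986 = 0.9102
[HCO3⁻] = α₁ × DIC = 0.9102 × 4.33 = 3.94 mmol/L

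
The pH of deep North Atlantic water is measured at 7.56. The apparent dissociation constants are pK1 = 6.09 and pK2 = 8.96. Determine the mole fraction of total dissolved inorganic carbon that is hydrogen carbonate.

α₁ = 0.931

α₁ = 1 / (1 + [H⁺]/K1 + K2/[H⁺]) = 1 / (1 + 10^-1.47 + 10^-1.40)
   = 1 / (1 + 0.033884 + 0.039811) = 1/1.0737 = 0.9314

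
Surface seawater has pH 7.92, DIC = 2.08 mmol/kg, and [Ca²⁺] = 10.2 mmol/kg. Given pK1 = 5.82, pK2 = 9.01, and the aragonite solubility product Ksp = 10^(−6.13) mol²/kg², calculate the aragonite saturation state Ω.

α₂ = 1 / (1 + [H⁺]/K2 + [H⁺]²/(K1K2)) = 1 / (1 + 10^+1.09 + 10^-1.01)
   = 1 / (1 + 12.303 + 0.097724) = 1/13.400 = 0.07462
[CO3²⁻] = α₂ × DIC = 0.07462 × 2.08 = 0.1552 mmol/kg
Ksp = 10^(−6.13) = 7.413×10^-7
Ω = [Ca²⁺][CO3²⁻]/Ksp = (10.2×10^-3)(1.552×10^-4) / 7.413×10^-7 = 2.14

Ω = 2.14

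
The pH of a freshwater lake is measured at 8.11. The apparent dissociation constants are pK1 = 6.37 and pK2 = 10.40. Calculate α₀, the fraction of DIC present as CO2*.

α₀ = 0.0178

α₀ = 1 / (1 + K1/[H⁺] + K1K2/[H⁺]²) = 1 / (1 + 10^+1.74 + 10^-0.55)
   = 1 / (1 + 54.954 + 0.28184) = 1/56.236 = 0.01778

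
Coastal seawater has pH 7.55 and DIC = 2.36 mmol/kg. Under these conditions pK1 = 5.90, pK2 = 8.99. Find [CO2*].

α₀ = 1 / (1 + K1/[H⁺] + K1K2/[H⁺]²) = 1 / (1 + 10^+1.65 + 10^+0.21)
   = 1 / (1 + 44.668 + 1.6218) = 1/47.290 = 0.02115
[CO2*] = α₀ × DIC = 0.02115 × 2.36 = 0.0499 mmol/kg

[CO2*] = 0.0499 mmol/kg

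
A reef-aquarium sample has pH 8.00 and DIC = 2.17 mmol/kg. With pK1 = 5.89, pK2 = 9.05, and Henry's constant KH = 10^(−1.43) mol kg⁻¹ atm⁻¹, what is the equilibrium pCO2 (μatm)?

pCO2 = 413 μatm

α₀ = 1 / (1 + K1/[H⁺] + K1K2/[H⁺]²) = 1 / (1 + 10^+2.11 + 10^+1.06)
   = 1 / (1 + 128.82 + 11.482) = 1/141.31 = 0.007077
[CO2*] = α₀ × DIC = 0.007077 × 2.17 = 0.01536 mmol/kg = 15.36 μmol/kg
pCO2 = [CO2*]/KH = 1.536×10^-5 / 3.715×10^-2 = 413 μatm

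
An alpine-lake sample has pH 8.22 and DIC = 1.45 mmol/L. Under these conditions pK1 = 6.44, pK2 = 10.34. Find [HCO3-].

α₁ = 1 / (1 + [H⁺]/K1 + K2/[H⁺]) = 1 / (1 + 10^-1.78 + 10^-2.12)
   = 1 / (1 + 0.016596 + 0.0075858) = 1/1.0242 = 0.9764
[HCO3⁻] = α₁ × DIC = 0.9764 × 1.45 = 1.42 mmol/L

[HCO3⁻] = 1.42 mmol/L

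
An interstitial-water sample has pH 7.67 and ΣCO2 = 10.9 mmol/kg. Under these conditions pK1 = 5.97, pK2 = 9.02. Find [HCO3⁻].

α₁ = 1 / (1 + [H⁺]/K1 + K2/[H⁺]) = 1 / (1 + 10^-1.70 + 10^-1.35)
   = 1 / (1 + 0.019953 + 0.044668) = 1/1.0646 = 0.9393
[HCO3⁻] = α₁ × DIC = 0.9393 × 10.9 = 10.2 mmol/kg

[HCO3⁻] = 10.2 mmol/kg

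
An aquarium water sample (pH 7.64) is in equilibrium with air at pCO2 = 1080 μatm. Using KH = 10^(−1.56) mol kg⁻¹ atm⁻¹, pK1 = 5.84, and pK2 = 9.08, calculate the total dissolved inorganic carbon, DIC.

[CO2*] = KH · pCO2 = 10^(−1.56) × 1080×10^-6 = 2.975×10^-5 mol/kg
α₀ = 1/(1 + K1/[H⁺] + K1K2/[H⁺]²) = 1/(1 + 10^+1.80 + 10^+0.36) = 0.01506
DIC = [CO2*]/α₀ = 2.975×10^-5 / 0.01506 = 1.97 mmol/kg

DIC = 1.97 mmol/kg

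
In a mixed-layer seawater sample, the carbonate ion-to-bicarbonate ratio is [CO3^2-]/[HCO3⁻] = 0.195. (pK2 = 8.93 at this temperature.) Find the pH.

pH = 8.22

From K2 = [H⁺][CO3^2-]/[HCO3⁻]:  pH = pK2 + log₁₀([CO3^2-]/[HCO3⁻])
log₁₀(0.195) = -0.710
pH = 8.93 + (-0.710) = 8.22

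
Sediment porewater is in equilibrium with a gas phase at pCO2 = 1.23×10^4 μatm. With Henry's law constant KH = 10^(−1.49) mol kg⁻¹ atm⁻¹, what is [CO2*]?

[CO2*] = 398 μmol/kg

KH = 10^(−1.49) = 3.236×10^-2 mol kg⁻¹ atm⁻¹
[CO2*] = KH · pCO2 = 3.236×10^-2 × 1.23×10^4×10^-6 atm = 3.98×10^-4 mol/kg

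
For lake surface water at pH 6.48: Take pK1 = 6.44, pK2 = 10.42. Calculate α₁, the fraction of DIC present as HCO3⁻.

α₁ = 0.523

α₁ = 1 / (1 + [H⁺]/K1 + K2/[H⁺]) = 1 / (1 + 10^-0.04 + 10^-3.94)
   = 1 / (1 + 0.91201 + 0.00011482) = 1/1.9121 = 0.5230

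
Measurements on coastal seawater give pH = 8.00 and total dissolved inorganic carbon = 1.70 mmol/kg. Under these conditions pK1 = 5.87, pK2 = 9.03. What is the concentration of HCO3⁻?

[HCO3⁻] = 1.54 mmol/kg

α₁ = 1 / (1 + [H⁺]/K1 + K2/[H⁺]) = 1 / (1 + 10^-2.13 + 10^-1.03)
   = 1 / (1 + 0.0074131 + 0.093325) = 1/1.1007 = 0.9085
[HCO3⁻] = α₁ × DIC = 0.9085 × 1.70 = 1.54 mmol/kg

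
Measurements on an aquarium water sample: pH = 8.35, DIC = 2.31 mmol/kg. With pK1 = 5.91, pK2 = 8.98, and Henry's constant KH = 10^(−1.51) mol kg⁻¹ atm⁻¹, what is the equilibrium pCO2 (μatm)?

α₀ = 1 / (1 + K1/[H⁺] + K1K2/[H⁺]²) = 1 / (1 + 10^+2.44 + 10^+1.81)
   = 1 / (1 + 275.42 + 64.565) = 1/340.99 = 0.002933
[CO2*] = α₀ × DIC = 0.002933 × 2.31 = 0.006774 mmol/kg = 6.774 μmol/kg
pCO2 = [CO2*]/KH = 6.774×10^-6 / 3.090×10^-2 = 219 μatm

pCO2 = 219 μatm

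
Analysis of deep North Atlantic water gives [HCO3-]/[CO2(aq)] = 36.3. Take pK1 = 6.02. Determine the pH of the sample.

From K1 = [H⁺][HCO3-]/[CO2(aq)]:  pH = pK1 + log₁₀([HCO3-]/[CO2(aq)])
log₁₀(36.3) = +1.560
pH = 6.02 + (+1.560) = 7.58

pH = 7.58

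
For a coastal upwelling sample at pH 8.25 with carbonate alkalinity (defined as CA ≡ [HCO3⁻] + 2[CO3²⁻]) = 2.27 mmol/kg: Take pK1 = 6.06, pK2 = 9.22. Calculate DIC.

CA = [HCO3⁻] + 2[CO3²⁻] = (α₁ + 2α₂)·DIC
At pH 8.25: [H⁺]/K1 = 10^-2.19 = 0.0064565, K2/[H⁺] = 10^-0.97 = 0.10715
α₁ = 1/(1 + 0.0064565 + 0.10715) = 1/1.1136 = 0.8980; α₂ = α₁·K2/[H⁺] = 0.09622
α₁ + 2α₂ = 1.0904
DIC = CA / (α₁ + 2α₂) = 2.27 / 1.0904 = 2.08 mmol/kg

DIC = 2.08 mmol/kg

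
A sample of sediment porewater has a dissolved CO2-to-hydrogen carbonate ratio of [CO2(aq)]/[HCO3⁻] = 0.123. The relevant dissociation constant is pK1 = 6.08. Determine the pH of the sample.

From K1 = [H⁺][HCO3⁻]/[CO2(aq)]:  pH = pK1 − log₁₀([CO2(aq)]/[HCO3⁻])
log₁₀(0.123) = -0.910
pH = 6.08 − (-0.910) = 6.99

pH = 6.99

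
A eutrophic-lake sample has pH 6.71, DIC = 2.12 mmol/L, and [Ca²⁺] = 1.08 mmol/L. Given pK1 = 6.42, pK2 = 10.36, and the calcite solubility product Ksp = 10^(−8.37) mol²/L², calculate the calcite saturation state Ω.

Ω = 0.0794

α₂ = 1 / (1 + [H⁺]/K2 + [H⁺]²/(K1K2)) = 1 / (1 + 10^+3.65 + 10^+3.36)
   = 1 / (1 + 4466.8 + 2290.9) = 1/6758.7 = 0.0001480
[CO3²⁻] = α₂ × DIC = 0.0001480 × 2.12 = 0.0003137 mmol/L = 0.3137 μmol/L
Ksp = 10^(−8.37) = 4.266×10^-9
Ω = [Ca²⁺][CO3²⁻]/Ksp = (1.08×10^-3)(3.137×10^-7) / 4.266×10^-9 = 0.0794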